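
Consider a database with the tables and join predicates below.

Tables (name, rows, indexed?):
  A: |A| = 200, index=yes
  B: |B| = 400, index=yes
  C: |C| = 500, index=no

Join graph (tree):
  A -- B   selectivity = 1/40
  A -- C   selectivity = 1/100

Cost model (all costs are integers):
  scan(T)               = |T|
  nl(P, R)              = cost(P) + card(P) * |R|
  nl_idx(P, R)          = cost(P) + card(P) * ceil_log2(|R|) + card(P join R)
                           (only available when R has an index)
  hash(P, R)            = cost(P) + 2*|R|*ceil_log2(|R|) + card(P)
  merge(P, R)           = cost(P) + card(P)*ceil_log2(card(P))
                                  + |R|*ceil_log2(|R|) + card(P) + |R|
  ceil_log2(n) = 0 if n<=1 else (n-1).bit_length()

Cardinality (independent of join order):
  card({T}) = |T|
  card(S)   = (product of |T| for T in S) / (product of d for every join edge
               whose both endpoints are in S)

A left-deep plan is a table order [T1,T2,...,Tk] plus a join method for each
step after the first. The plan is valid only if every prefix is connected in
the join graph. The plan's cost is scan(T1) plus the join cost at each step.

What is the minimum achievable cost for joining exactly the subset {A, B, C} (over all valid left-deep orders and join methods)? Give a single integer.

Selinger DP over subsets of {A,B,C}:
  {A}: scan cost=200, card=200
  {B}: scan cost=400, card=400
  {C}: scan cost=500, card=500
  {AB}: card=2000; try (B,nl_idx)→4000, (A,hash)→4000, (A,nl_idx)→5600, (B,merge)→6000, (A,merge)→6200, (B,hash)→7600 …(+2); best=4000 via (B,nl_idx)
  {AC}: card=1000; try (A,hash)→4200, (A,nl_idx)→5500, (C,merge)→7000, (A,merge)→7300, (C,hash)→9400, (C,nl)→100200 …(+1); best=4200 via (A,hash)
  {ABC}: card=10000; try (B,hash)→12400, (C,hash)→15000, (B,merge)→19200, (B,nl_idx)→23200, (C,merge)→33000, (B,nl)→404200 …(+1); best=12400 via (B,hash)

12400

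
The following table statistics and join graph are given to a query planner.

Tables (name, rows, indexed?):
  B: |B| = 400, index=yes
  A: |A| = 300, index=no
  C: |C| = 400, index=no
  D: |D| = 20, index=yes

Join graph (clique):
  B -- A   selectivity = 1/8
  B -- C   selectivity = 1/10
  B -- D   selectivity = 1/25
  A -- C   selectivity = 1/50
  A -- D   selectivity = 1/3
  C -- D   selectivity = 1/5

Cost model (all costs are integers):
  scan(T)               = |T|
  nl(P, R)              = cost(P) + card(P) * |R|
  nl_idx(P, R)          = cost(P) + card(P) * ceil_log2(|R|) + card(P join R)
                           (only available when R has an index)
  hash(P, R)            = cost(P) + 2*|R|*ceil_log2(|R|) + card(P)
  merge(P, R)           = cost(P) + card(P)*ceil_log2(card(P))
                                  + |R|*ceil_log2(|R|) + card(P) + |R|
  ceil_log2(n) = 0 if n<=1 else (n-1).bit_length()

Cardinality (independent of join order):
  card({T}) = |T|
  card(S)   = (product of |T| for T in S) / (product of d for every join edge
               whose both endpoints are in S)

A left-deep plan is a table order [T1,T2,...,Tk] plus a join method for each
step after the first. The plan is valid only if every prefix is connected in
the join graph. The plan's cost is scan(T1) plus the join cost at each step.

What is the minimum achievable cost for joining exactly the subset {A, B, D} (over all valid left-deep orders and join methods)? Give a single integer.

6240

Selinger DP over subsets of {A,B,D}:
  {B}: scan cost=400, card=400
  {A}: scan cost=300, card=300
  {D}: scan cost=20, card=20
  {AB}: card=15000; try (A,hash)→6200, (B,merge)→7300, (A,merge)→7400, (B,hash)→7800, (B,nl_idx)→18000, (B,nl)→120300 …(+1); best=6200 via (A,hash)
  {BD}: card=320; try (B,nl_idx)→520, (D,hash)→1000, (D,nl_idx)→2720, (B,merge)→4140, (D,merge)→4520, (B,hash)→7240 …(+2); best=520 via (B,nl_idx)
  {AD}: card=2000; try (D,hash)→800, (A,merge)→3140, (D,merge)→3420, (D,nl_idx)→3800, (A,hash)→5440, (A,nl)→6020 …(+1); best=800 via (D,hash)
  {ABD}: card=4000; try (A,hash)→6240, (A,merge)→6720, (B,hash)→10000, (D,hash)→21400, (B,nl_idx)→22800, (B,merge)→28800 …(+5); best=6240 via (A,hash)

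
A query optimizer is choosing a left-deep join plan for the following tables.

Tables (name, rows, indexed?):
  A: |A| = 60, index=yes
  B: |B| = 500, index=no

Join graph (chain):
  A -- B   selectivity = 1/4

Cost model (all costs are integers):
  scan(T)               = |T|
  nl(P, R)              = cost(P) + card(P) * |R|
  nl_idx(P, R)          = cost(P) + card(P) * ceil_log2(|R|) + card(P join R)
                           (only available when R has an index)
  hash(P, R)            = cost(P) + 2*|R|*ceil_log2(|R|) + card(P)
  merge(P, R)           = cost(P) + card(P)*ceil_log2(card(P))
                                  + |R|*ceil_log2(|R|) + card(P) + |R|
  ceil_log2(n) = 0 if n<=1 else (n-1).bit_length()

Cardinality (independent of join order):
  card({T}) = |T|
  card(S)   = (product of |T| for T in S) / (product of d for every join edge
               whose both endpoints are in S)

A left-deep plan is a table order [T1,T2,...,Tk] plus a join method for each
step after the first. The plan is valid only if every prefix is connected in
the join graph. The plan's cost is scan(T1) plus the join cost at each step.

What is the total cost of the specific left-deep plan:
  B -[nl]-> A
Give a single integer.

30500

step 1: scan B: cost=500, card=500
step 2: join A via nl
    card(P join A) = 500*60/(4) = 7500
    cost = 500 + 500*60 = 30500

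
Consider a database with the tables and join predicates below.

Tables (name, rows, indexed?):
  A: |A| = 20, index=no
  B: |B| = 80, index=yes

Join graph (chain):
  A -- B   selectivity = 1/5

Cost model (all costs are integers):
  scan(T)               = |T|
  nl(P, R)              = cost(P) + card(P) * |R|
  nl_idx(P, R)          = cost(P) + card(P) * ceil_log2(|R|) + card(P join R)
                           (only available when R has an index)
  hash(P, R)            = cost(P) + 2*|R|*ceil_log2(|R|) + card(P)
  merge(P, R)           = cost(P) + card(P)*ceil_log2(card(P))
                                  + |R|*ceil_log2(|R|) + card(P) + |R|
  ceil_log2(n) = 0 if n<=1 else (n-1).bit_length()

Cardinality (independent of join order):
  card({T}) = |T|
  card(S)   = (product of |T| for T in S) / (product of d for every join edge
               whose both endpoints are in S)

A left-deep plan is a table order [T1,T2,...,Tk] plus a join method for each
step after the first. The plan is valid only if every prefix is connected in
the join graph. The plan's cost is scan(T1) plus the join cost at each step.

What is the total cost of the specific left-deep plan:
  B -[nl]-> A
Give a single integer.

step 1: scan B: cost=80, card=80
step 2: join A via nl
    card(P join A) = 80*20/(5) = 320
    cost = 80 + 80*20 = 1680

1680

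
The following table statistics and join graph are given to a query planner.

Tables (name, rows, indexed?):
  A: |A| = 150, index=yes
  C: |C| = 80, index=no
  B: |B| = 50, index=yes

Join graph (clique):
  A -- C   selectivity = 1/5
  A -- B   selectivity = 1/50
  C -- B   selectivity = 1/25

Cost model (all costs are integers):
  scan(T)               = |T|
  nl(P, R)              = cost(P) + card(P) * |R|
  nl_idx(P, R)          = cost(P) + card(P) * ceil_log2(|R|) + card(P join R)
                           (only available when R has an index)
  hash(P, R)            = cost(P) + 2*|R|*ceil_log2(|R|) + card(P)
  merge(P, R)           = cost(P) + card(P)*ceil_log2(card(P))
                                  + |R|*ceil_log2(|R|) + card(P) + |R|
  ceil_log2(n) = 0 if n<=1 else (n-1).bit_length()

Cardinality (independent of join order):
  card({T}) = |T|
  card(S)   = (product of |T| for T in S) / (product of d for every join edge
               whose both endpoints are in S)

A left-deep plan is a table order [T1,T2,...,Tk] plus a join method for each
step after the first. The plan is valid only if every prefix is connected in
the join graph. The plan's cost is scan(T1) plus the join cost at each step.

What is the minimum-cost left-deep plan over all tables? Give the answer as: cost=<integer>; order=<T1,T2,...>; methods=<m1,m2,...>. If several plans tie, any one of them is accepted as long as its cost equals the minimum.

cost=1870; order=B,A,C; methods=nl_idx,hash

Selinger DP (subsets sized 1..n):
  {A}: scan cost=150, card=150
  {C}: scan cost=80, card=80
  {B}: scan cost=50, card=50
  {AC}: card=2400; try (C,hash)→1420, (A,merge)→2070, (C,merge)→2140, (A,hash)→2560, (A,nl_idx)→3120, (A,nl)→12080 …(+1); best=1420 via (C,hash)
  {AB}: card=150; try (A,nl_idx)→600, (B,hash)→900, (B,nl_idx)→1200, (A,merge)→1750, (B,merge)→1850, (A,hash)→2500 …(+2); best=600 via (A,nl_idx)
  {BC}: card=160; try (B,nl_idx)→720, (B,hash)→760, (C,merge)→1040, (B,merge)→1070, (C,hash)→1220, (C,nl)→4050 …(+1); best=720 via (B,nl_idx)
  {ABC}: card=96; try (C,hash)→1870, (A,nl_idx)→2096, (C,merge)→2590, (A,hash)→3280, (A,merge)→3510, (B,hash)→4420 …(+5); best=1870 via (C,hash)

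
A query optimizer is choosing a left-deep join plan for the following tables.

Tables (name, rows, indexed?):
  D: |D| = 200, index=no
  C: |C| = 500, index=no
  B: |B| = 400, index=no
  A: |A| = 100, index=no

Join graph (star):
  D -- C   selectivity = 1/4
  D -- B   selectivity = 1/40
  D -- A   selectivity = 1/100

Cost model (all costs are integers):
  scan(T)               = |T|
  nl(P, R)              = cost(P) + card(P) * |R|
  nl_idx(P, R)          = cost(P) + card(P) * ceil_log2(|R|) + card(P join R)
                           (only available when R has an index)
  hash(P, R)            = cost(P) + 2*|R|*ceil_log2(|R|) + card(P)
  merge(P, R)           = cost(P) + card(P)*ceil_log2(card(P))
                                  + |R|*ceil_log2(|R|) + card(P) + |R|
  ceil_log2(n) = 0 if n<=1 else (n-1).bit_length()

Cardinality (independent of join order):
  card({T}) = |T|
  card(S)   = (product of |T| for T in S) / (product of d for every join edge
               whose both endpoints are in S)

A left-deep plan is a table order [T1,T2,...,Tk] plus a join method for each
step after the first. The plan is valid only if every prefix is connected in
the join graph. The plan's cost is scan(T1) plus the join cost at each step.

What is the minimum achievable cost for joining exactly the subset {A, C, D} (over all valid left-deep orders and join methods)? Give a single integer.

Selinger DP over subsets of {A,C,D}:
  {D}: scan cost=200, card=200
  {C}: scan cost=500, card=500
  {A}: scan cost=100, card=100
  {CD}: card=25000; try (D,hash)→4200, (C,merge)→7000, (D,merge)→7300, (C,hash)→9400, (C,nl)→100200, (D,nl)→100500; best=4200 via (D,hash)
  {AD}: card=200; try (A,hash)→1800, (D,merge)→2700, (A,merge)→2800, (D,hash)→3400, (D,nl)→20100, (A,nl)→20200; best=1800 via (A,hash)
  {ACD}: card=25000; try (C,merge)→8600, (C,hash)→11000, (A,hash)→30600, (C,nl)→101800, (A,merge)→405000, (A,nl)→2504200; best=8600 via (C,merge)

8600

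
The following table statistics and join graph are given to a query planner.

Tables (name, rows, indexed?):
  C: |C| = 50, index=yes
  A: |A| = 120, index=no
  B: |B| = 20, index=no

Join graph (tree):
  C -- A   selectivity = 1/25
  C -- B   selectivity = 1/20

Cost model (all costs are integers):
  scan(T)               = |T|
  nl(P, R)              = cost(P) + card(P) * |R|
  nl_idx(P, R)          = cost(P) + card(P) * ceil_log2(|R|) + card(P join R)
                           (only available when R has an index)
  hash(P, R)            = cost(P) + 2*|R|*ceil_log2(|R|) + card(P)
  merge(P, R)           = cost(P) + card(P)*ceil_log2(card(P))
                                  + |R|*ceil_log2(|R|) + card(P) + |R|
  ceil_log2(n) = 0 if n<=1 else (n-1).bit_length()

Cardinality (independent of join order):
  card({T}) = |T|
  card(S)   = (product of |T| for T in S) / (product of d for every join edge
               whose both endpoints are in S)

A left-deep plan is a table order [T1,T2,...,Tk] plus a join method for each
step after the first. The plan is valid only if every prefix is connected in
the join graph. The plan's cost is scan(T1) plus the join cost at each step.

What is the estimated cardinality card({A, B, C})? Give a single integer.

240

Tables in S: A(120), B(20), C(50)
Edges inside S: C-A(d=25), C-B(d=20)
numerator = 120 * 20 * 50 = 120000
denominator = 25 * 20 = 500
card(S) = 120000 / 500 = 240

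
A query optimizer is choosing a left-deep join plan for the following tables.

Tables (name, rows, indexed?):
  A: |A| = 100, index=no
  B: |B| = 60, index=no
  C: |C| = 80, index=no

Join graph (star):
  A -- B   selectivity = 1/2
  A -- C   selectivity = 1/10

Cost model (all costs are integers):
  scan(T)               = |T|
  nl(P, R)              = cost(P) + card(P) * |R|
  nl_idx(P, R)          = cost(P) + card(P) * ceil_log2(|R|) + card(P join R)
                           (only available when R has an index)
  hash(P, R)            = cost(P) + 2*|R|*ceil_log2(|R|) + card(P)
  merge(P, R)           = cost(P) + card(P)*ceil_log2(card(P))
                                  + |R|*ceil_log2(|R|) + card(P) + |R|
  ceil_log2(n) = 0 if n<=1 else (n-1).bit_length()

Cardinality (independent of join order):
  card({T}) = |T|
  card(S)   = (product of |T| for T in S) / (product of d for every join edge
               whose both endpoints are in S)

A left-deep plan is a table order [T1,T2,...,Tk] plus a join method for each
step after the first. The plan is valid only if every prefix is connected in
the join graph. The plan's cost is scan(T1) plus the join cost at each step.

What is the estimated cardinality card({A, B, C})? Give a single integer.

Tables in S: A(100), B(60), C(80)
Edges inside S: A-B(d=2), A-C(d=10)
numerator = 100 * 60 * 80 = 480000
denominator = 2 * 10 = 20
card(S) = 480000 / 20 = 24000

24000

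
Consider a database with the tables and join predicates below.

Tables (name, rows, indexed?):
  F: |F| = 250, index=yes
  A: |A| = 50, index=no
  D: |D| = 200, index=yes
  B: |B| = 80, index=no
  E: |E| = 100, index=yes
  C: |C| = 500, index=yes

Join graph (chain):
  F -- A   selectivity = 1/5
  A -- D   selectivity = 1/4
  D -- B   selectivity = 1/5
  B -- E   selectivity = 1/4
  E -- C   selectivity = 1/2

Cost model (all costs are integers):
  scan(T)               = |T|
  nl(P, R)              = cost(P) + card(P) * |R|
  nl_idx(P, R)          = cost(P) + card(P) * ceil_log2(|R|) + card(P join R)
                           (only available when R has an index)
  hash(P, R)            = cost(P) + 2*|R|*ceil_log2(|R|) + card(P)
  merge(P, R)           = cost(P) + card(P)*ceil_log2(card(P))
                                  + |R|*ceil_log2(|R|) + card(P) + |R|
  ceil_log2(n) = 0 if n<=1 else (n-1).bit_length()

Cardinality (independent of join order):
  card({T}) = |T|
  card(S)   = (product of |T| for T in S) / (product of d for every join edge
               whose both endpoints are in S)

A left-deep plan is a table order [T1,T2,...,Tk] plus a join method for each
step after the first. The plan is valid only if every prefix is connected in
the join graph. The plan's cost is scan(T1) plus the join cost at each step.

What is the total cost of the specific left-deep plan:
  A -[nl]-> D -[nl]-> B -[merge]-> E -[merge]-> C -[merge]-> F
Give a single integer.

7271898100

step 1: scan A: cost=50, card=50
step 2: join D via nl
    card(P join D) = 50*200/(4) = 2500
    cost = 50 + 50*200 = 10050
step 3: join B via nl
    card(P join B) = 2500*80/(5) = 40000
    cost = 10050 + 2500*80 = 210050
step 4: join E via merge
    card(P join E) = 40000*100/(4) = 1000000
    cost = 210050 + 40000*16 + 100*7 + 40000 + 100 = 890850
step 5: join C via merge
    card(P join C) = 1000000*500/(2) = 250000000
    cost = 890850 + 1000000*20 + 500*9 + 1000000 + 500 = 21895850
step 6: join F via merge
    card(P join F) = 250000000*250/(5) = 12500000000
    cost = 21895850 + 250000000*28 + 250*8 + 250000000 + 250 = 7271898100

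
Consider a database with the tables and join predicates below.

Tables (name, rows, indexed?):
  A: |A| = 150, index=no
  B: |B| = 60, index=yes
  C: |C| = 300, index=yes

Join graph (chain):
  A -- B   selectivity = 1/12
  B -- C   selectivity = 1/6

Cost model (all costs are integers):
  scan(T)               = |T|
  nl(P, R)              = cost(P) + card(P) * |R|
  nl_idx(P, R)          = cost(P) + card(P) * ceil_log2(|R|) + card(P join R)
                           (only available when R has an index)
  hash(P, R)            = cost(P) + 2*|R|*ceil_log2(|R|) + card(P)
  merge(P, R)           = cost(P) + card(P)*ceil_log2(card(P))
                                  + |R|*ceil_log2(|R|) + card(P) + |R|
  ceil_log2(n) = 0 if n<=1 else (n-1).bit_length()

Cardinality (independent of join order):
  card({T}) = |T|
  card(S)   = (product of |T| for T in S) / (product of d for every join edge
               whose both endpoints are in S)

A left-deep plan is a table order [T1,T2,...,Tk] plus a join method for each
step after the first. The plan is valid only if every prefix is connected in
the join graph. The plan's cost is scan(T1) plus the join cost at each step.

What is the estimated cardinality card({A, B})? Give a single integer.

Tables in S: A(150), B(60)
Edges inside S: A-B(d=12)
numerator = 150 * 60 = 9000
denominator = 12 = 12
card(S) = 9000 / 12 = 750

750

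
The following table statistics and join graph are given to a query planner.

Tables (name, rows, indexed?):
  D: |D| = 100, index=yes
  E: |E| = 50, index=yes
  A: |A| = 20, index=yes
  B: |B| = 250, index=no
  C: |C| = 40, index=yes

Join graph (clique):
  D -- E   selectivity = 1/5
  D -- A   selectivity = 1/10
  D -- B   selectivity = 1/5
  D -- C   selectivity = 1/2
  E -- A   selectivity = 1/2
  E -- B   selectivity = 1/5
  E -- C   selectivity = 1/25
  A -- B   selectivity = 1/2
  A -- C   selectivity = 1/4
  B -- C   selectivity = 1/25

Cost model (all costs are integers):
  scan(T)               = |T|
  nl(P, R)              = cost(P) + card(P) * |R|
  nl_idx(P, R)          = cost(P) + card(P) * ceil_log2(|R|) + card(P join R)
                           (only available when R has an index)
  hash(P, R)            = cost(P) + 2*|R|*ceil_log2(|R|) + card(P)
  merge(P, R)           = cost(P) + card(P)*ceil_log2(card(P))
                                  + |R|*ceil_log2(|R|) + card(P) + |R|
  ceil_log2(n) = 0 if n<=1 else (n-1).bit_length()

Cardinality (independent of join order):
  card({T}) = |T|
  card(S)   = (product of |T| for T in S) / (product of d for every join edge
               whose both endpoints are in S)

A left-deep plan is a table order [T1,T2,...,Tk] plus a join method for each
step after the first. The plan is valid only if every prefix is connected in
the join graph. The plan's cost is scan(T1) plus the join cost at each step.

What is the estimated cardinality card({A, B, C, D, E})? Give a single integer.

40

Tables in S: A(20), B(250), C(40), D(100), E(50)
Edges inside S: D-E(d=5), D-A(d=10), D-B(d=5), D-C(d=2), E-A(d=2), E-B(d=5), E-C(d=25), A-B(d=2), A-C(d=4), B-C(d=25)
numerator = 20 * 250 * 40 * 100 * 50 = 1000000000
denominator = 5 * 10 * 5 * 2 * 2 * 5 * 25 * 2 * 4 * 25 = 25000000
card(S) = 1000000000 / 25000000 = 40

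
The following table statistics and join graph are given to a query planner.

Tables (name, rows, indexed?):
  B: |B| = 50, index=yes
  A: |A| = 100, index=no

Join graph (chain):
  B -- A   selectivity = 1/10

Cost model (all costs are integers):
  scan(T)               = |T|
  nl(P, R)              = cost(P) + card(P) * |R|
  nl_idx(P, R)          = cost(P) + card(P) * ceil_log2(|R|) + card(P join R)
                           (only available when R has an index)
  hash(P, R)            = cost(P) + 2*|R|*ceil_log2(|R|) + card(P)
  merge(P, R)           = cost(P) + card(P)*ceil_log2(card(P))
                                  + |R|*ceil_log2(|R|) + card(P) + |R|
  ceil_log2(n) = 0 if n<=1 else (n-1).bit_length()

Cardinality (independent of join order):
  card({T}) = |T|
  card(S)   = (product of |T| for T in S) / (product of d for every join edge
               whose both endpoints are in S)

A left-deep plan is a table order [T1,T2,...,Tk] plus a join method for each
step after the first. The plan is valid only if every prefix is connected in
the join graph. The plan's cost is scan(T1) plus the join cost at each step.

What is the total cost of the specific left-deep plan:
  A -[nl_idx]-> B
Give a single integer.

step 1: scan A: cost=100, card=100
step 2: join B via nl_idx
    card(P join B) = 100*50/(10) = 500
    cost = 100 + 100*6 + 500 = 1200

1200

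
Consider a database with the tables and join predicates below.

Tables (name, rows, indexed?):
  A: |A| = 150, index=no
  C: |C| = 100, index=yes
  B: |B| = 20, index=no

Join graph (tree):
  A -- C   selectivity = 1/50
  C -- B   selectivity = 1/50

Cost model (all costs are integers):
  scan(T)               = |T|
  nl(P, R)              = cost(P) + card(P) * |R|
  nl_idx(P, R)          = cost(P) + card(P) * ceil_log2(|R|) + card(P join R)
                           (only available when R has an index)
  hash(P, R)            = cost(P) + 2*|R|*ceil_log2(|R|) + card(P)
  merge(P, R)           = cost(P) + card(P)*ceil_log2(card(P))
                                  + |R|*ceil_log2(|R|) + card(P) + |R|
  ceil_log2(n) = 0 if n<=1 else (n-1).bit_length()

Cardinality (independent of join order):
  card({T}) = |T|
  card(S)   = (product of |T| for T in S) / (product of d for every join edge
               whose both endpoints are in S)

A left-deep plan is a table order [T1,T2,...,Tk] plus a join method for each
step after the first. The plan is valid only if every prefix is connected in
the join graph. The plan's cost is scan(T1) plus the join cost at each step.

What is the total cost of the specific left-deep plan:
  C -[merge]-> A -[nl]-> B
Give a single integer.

step 1: scan C: cost=100, card=100
step 2: join A via merge
    card(P join A) = 100*150/(50) = 300
    cost = 100 + 100*7 + 150*8 + 100 + 150 = 2250
step 3: join B via nl
    card(P join B) = 300*20/(50) = 120
    cost = 2250 + 300*20 = 8250

8250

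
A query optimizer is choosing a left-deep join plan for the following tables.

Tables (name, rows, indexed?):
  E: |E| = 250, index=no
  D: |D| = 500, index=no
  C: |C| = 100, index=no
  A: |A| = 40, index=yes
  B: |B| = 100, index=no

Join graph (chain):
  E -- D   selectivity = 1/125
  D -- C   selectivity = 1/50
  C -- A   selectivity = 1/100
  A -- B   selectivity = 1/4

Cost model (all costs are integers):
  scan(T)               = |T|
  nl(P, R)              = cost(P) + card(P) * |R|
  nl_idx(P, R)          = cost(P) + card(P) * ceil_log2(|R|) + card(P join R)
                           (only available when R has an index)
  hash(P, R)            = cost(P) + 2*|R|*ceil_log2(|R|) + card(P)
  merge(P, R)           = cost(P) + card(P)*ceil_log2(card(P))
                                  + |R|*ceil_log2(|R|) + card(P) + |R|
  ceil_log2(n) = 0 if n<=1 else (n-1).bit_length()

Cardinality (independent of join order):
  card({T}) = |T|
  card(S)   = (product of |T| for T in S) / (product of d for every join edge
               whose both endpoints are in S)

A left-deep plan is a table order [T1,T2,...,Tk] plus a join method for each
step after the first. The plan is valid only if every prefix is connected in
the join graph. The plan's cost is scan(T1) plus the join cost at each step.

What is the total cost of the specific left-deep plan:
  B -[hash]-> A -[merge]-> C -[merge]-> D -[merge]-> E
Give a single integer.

step 1: scan B: cost=100, card=100
step 2: join A via hash
    card(P join A) = 100*40/(4) = 1000
    cost = 100 + 2*40*6 + 100 = 680
step 3: join C via merge
    card(P join C) = 1000*100/(100) = 1000
    cost = 680 + 1000*10 + 100*7 + 1000 + 100 = 12480
step 4: join D via merge
    card(P join D) = 1000*500/(50) = 10000
    cost = 12480 + 1000*10 + 500*9 + 1000 + 500 = 28480
step 5: join E via merge
    card(P join E) = 10000*250/(125) = 20000
    cost = 28480 + 10000*14 + 250*8 + 10000 + 250 = 180730

180730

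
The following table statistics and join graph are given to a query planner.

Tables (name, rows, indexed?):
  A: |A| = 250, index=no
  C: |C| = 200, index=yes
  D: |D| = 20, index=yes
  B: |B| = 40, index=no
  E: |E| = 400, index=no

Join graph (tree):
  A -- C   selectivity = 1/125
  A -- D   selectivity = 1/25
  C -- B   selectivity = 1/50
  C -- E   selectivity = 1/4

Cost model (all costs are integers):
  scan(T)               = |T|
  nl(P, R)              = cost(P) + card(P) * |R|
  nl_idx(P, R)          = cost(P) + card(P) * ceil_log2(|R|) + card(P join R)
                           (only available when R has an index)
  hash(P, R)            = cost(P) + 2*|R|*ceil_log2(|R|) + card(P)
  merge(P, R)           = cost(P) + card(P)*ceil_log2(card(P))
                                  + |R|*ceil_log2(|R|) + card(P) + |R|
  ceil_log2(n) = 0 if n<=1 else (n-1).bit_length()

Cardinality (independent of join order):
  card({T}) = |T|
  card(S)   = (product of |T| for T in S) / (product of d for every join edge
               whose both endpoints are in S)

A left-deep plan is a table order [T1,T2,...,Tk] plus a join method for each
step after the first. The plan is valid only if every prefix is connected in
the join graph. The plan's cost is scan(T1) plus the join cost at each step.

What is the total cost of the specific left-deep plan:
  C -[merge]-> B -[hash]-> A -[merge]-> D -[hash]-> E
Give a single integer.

step 1: scan C: cost=200, card=200
step 2: join B via merge
    card(P join B) = 200*40/(50) = 160
    cost = 200 + 200*8 + 40*6 + 200 + 40 = 2280
step 3: join A via hash
    card(P join A) = 160*250/(125) = 320
    cost = 2280 + 2*250*8 + 160 = 6440
step 4: join D via merge
    card(P join D) = 320*20/(25) = 256
    cost = 6440 + 320*9 + 20*5 + 320 + 20 = 9760
step 5: join E via hash
    card(P join E) = 256*400/(4) = 25600
    cost = 9760 + 2*400*9 + 256 = 17216

17216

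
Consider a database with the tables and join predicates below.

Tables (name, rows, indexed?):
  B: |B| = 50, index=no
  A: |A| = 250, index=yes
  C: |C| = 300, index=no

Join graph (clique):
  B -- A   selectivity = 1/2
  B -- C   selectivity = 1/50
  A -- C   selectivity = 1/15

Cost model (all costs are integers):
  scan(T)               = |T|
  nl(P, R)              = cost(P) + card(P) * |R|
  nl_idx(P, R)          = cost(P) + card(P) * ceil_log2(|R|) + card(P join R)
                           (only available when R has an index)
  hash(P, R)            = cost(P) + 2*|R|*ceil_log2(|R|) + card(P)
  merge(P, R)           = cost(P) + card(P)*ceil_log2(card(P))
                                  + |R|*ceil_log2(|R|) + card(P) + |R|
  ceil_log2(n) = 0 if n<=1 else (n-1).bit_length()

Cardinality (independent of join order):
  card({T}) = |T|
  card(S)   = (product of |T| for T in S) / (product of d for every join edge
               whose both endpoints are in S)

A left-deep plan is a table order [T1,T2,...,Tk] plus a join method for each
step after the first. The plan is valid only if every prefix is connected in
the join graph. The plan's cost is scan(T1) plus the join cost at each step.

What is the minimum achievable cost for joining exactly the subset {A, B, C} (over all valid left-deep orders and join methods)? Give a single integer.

Selinger DP over subsets of {A,B,C}:
  {B}: scan cost=50, card=50
  {A}: scan cost=250, card=250
  {C}: scan cost=300, card=300
  {AB}: card=6250; try (B,hash)→1100, (A,merge)→2650, (B,merge)→2850, (A,hash)→4100, (A,nl_idx)→6700, (A,nl)→12550 …(+1); best=1100 via (B,hash)
  {BC}: card=300; try (B,hash)→1200, (C,merge)→3400, (B,merge)→3650, (C,hash)→5500, (C,nl)→15050, (B,nl)→15300; best=1200 via (B,hash)
  {AC}: card=5000; try (A,hash)→4600, (C,merge)→5500, (A,merge)→5550, (C,hash)→5900, (A,nl_idx)→7700, (C,nl)→75250 …(+1); best=4600 via (A,hash)
  {ABC}: card=2500; try (A,hash)→5500, (A,nl_idx)→6100, (A,merge)→6450, (B,hash)→10200, (C,hash)→12750, (B,merge)→74950 …(+4); best=5500 via (A,hash)

5500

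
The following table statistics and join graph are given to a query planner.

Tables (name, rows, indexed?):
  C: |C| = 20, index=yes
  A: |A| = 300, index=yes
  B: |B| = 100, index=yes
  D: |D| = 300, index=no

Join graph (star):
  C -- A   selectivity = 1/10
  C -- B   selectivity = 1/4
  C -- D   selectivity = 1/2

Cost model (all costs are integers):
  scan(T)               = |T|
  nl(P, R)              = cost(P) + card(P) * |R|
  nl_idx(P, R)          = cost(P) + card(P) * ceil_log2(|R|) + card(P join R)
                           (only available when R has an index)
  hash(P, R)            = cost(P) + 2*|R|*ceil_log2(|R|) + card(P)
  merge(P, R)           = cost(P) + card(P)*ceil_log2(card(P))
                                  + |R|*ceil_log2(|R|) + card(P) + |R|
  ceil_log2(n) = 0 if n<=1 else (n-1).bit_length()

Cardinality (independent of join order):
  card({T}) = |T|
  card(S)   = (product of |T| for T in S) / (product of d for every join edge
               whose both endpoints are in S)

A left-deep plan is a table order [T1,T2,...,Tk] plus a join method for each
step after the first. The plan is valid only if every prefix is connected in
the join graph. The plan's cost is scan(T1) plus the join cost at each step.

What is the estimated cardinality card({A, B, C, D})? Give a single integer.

Tables in S: A(300), B(100), C(20), D(300)
Edges inside S: C-A(d=10), C-B(d=4), C-D(d=2)
numerator = 300 * 100 * 20 * 300 = 180000000
denominator = 10 * 4 * 2 = 80
card(S) = 180000000 / 80 = 2250000

2250000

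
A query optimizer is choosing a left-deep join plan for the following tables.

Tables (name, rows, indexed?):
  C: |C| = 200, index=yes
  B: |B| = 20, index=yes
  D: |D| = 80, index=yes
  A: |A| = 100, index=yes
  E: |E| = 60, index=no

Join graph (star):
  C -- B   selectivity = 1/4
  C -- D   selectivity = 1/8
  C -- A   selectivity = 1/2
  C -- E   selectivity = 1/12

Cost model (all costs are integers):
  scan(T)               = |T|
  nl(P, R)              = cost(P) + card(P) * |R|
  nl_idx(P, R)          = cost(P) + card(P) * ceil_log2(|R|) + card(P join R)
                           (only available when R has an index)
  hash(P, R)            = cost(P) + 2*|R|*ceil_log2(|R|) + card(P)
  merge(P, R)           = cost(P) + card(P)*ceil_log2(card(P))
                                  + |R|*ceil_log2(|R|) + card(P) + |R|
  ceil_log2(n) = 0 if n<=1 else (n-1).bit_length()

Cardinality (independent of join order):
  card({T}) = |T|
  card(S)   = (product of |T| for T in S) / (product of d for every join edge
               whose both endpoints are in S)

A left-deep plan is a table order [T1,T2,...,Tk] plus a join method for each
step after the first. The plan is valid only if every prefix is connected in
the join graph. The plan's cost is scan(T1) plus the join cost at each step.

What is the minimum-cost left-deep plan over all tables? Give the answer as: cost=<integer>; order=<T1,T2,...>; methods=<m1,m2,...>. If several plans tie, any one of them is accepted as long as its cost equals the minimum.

cost=59840; order=C,B,E,D,A; methods=hash,hash,hash,hash

Selinger DP (subsets sized 1..n):
  {C}: scan cost=200, card=200
  {B}: scan cost=20, card=20
  {D}: scan cost=80, card=80
  {A}: scan cost=100, card=100
  {E}: scan cost=60, card=60
  {BC}: card=1000; try (B,hash)→600, (C,nl_idx)→1180, (C,merge)→1940, (B,merge)→2120, (B,nl_idx)→2200, (C,hash)→3240 …(+2); best=600 via (B,hash)
  {CD}: card=2000; try (D,hash)→1520, (C,merge)→2520, (D,merge)→2640, (C,nl_idx)→2720, (C,hash)→3360, (D,nl_idx)→3600 …(+2); best=1520 via (D,hash)
  {AC}: card=10000; try (A,hash)→1800, (C,merge)→2700, (A,merge)→2800, (C,hash)→3400, (C,nl_idx)→10900, (A,nl_idx)→11600 …(+2); best=1800 via (A,hash)
  {CE}: card=1000; try (E,hash)→1120, (C,nl_idx)→1540, (C,merge)→2280, (E,merge)→2420, (C,hash)→3320, (C,nl)→12060 …(+1); best=1120 via (E,hash)
  {BCD}: card=10000; try (D,hash)→2720, (B,hash)→3720, (D,merge)→12240, (D,nl_idx)→17600, (B,nl_idx)→21520, (B,merge)→25640 …(+2); best=2720 via (D,hash)
  {ABC}: card=50000; try (A,hash)→3000, (B,hash)→12000, (A,merge)→12400, (A,nl_idx)→57600, (A,nl)→100600, (B,nl_idx)→101800 …(+2); best=3000 via (A,hash)
  {BCE}: card=5000; try (E,hash)→2320, (B,hash)→2320, (B,nl_idx)→11120, (E,merge)→12020, (B,merge)→12240, (B,nl)→21120 …(+1); best=2320 via (E,hash)
  {ACD}: card=100000; try (A,hash)→4920, (D,hash)→12920, (A,merge)→26320, (A,nl_idx)→115520, (D,merge)→152440, (D,nl_idx)→171800 …(+2); best=4920 via (A,hash)
  {CDE}: card=10000; try (D,hash)→3240, (E,hash)→4240, (D,merge)→12760, (D,nl_idx)→18120, (E,merge)→25940, (D,nl)→81120 …(+1); best=3240 via (D,hash)
  {ACE}: card=50000; try (A,hash)→3520, (E,hash)→12520, (A,merge)→12920, (A,nl_idx)→58120, (A,nl)→101120, (E,merge)→152220 …(+1); best=3520 via (A,hash)
  {ABCD}: card=500000; try (A,hash)→14120, (D,hash)→54120, (B,hash)→105120, (A,merge)→153520, (A,nl_idx)→572720, (D,nl_idx)→853000 …(+6); best=14120 via (A,hash)
  {BCDE}: card=50000; try (D,hash)→8440, (E,hash)→13440, (B,hash)→13440, (D,merge)→72960, (D,nl_idx)→87320, (B,nl_idx)→103240 …(+5); best=8440 via (D,hash)
  {ABCE}: card=250000; try (A,hash)→8720, (E,hash)→53720, (B,hash)→53720, (A,merge)→73120, (A,nl_idx)→287320, (A,nl)→502320 …(+5); best=8720 via (A,hash)
  {ACDE}: card=500000; try (A,hash)→14640, (D,hash)→54640, (E,hash)→105640, (A,merge)→154040, (A,nl_idx)→573240, (D,nl_idx)→853520 …(+5); best=14640 via (A,hash)
  {ABCDE}: card=2500000; try (A,hash)→59840, (D,hash)→259840, (E,hash)→514840, (B,hash)→514840, (A,merge)→859240, (A,nl_idx)→2858440 …(+9); best=59840 via (A,hash)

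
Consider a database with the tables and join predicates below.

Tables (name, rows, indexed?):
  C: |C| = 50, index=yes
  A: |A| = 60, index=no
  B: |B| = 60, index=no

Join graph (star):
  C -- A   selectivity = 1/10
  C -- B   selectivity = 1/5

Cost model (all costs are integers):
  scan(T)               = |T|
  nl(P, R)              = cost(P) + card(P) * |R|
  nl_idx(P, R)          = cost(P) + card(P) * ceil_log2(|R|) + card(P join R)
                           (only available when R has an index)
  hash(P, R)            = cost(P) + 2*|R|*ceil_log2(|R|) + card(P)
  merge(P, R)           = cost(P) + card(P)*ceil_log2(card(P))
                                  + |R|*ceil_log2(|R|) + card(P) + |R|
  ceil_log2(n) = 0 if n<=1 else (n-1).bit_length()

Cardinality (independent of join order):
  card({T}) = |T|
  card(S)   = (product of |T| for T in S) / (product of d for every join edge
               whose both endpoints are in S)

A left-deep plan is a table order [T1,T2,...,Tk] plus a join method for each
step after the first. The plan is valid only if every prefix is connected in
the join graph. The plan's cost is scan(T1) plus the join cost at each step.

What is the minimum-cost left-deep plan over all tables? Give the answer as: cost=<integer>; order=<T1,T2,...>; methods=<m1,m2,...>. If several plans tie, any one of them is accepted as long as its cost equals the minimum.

Selinger DP (subsets sized 1..n):
  {C}: scan cost=50, card=50
  {A}: scan cost=60, card=60
  {B}: scan cost=60, card=60
  {AC}: card=300; try (C,hash)→720, (C,nl_idx)→720, (A,hash)→820, (A,merge)→820, (C,merge)→830, (A,nl)→3050 …(+1); best=720 via (C,hash)
  {BC}: card=600; try (C,hash)→720, (B,hash)→820, (B,merge)→820, (C,merge)→830, (C,nl_idx)→1020, (B,nl)→3050 …(+1); best=720 via (C,hash)
  {ABC}: card=3600; try (B,hash)→1740, (A,hash)→2040, (B,merge)→4140, (A,merge)→7740, (B,nl)→18720, (A,nl)→36720; best=1740 via (B,hash)

cost=1740; order=A,C,B; methods=hash,hash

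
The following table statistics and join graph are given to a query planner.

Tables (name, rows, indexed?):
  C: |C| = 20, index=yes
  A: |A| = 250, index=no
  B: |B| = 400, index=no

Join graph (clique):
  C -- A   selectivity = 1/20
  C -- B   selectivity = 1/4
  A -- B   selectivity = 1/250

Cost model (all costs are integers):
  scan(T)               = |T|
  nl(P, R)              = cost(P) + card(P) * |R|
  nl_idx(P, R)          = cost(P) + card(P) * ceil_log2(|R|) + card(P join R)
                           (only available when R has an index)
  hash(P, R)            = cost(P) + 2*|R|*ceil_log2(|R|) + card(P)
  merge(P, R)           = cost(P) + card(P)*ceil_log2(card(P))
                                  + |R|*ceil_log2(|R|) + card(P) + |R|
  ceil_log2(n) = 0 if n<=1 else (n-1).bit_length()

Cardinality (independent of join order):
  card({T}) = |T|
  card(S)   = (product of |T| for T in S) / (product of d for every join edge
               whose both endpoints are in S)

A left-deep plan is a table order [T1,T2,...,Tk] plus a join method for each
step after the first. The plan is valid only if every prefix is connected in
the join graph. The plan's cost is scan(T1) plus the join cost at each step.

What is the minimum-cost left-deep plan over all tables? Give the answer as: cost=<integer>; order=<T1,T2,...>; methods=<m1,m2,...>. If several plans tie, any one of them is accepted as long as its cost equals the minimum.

Selinger DP (subsets sized 1..n):
  {C}: scan cost=20, card=20
  {A}: scan cost=250, card=250
  {B}: scan cost=400, card=400
  {AC}: card=250; try (C,hash)→700, (C,nl_idx)→1750, (A,merge)→2390, (C,merge)→2620, (A,hash)→4040, (A,nl)→5020 …(+1); best=700 via (C,hash)
  {BC}: card=2000; try (C,hash)→1000, (B,merge)→4140, (C,nl_idx)→4400, (C,merge)→4520, (B,hash)→7240, (B,nl)→8020 …(+1); best=1000 via (C,hash)
  {AB}: card=400; try (A,hash)→4800, (B,merge)→6500, (A,merge)→6650, (B,hash)→7700, (B,nl)→100250, (A,nl)→100400; best=4800 via (A,hash)
  {ABC}: card=100; try (C,hash)→5400, (C,nl_idx)→6900, (B,merge)→6950, (A,hash)→7000, (B,hash)→8150, (C,merge)→8920 …(+4); best=5400 via (C,hash)

cost=5400; order=B,A,C; methods=hash,hash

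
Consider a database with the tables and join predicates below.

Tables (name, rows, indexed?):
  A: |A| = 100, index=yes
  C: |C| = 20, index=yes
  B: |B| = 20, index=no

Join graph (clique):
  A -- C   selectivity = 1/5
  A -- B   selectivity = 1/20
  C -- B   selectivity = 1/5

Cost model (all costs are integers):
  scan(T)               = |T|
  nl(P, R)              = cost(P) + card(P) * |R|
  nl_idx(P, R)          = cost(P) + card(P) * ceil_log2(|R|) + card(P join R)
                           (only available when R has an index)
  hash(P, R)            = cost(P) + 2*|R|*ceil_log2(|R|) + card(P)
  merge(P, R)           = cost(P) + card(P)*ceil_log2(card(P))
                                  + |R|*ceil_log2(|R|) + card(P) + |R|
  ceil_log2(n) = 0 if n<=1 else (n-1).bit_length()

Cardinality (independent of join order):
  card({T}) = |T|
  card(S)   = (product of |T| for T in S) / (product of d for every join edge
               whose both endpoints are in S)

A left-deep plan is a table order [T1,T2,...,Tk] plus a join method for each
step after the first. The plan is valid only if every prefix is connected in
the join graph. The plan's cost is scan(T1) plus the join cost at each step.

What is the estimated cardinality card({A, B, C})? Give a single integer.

80

Tables in S: A(100), B(20), C(20)
Edges inside S: A-C(d=5), A-B(d=20), C-B(d=5)
numerator = 100 * 20 * 20 = 40000
denominator = 5 * 20 * 5 = 500
card(S) = 40000 / 500 = 80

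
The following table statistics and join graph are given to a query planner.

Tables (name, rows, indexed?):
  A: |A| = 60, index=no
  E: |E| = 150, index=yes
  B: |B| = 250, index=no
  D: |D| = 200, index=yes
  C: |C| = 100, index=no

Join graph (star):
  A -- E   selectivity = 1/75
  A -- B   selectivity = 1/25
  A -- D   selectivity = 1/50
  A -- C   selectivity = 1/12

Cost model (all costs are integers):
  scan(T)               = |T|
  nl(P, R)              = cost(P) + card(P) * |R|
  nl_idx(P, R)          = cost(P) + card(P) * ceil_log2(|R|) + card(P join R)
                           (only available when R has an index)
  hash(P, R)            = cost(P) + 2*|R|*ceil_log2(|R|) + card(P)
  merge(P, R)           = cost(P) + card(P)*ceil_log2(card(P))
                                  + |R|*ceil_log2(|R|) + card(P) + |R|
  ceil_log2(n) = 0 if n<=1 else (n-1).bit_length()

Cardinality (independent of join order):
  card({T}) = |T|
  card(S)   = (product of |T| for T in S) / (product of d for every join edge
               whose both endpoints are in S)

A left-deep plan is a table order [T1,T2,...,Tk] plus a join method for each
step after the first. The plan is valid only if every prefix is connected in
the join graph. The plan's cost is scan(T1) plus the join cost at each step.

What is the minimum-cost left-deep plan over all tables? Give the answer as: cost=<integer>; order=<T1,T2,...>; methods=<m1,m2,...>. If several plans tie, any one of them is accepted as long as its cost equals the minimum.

Selinger DP (subsets sized 1..n):
  {A}: scan cost=60, card=60
  {E}: scan cost=150, card=150
  {B}: scan cost=250, card=250
  {D}: scan cost=200, card=200
  {C}: scan cost=100, card=100
  {AE}: card=120; try (E,nl_idx)→660, (A,hash)→1020, (E,merge)→1830, (A,merge)→1920, (E,hash)→2520, (E,nl)→9060 …(+1); best=660 via (E,nl_idx)
  {AB}: card=600; try (A,hash)→1220, (B,merge)→2730, (A,merge)→2920, (B,hash)→4120, (B,nl)→15060, (A,nl)→15250; best=1220 via (A,hash)
  {AD}: card=240; try (D,nl_idx)→780, (A,hash)→1120, (D,merge)→2280, (A,merge)→2420, (D,hash)→3320, (D,nl)→12060 …(+1); best=780 via (D,nl_idx)
  {AC}: card=500; try (A,hash)→920, (C,merge)→1280, (A,merge)→1320, (C,hash)→1520, (C,nl)→6060, (A,nl)→6100; best=920 via (A,hash)
  {ABE}: card=1200; try (B,merge)→3870, (E,hash)→4220, (B,hash)→4780, (E,nl_idx)→7220, (E,merge)→9170, (B,nl)→30660 …(+1); best=3870 via (B,merge)
  {ADE}: card=480; try (D,nl_idx)→2100, (E,nl_idx)→3180, (E,hash)→3420, (D,merge)→3420, (D,hash)→3980, (E,merge)→4290 …(+2); best=2100 via (D,nl_idx)
  {ACE}: card=1000; try (C,hash)→2180, (C,merge)→2420, (E,hash)→3820, (E,nl_idx)→5920, (E,merge)→7270, (C,nl)→12660 …(+1); best=2180 via (C,hash)
  {ABD}: card=2400; try (D,hash)→5020, (B,hash)→5020, (B,merge)→5190, (D,nl_idx)→8420, (D,merge)→9620, (B,nl)→60780 …(+1); best=5020 via (D,hash)
  {ABC}: card=5000; try (C,hash)→3220, (B,hash)→5420, (B,merge)→8170, (C,merge)→8620, (C,nl)→61220, (B,nl)→125920; best=3220 via (C,hash)
  {ACD}: card=2000; try (C,hash)→2420, (C,merge)→3740, (D,hash)→4620, (D,nl_idx)→6920, (D,merge)→7720, (C,nl)→24780 …(+1); best=2420 via (C,hash)
  {ABDE}: card=4800; try (B,hash)→6580, (D,hash)→8270, (B,merge)→9150, (E,hash)→9820, (D,nl_idx)→18270, (D,merge)→20070 …(+5); best=6580 via (B,hash)
  {ABCE}: card=10000; try (C,hash)→6470, (B,hash)→7180, (E,hash)→10620, (B,merge)→15430, (C,merge)→19070, (E,nl_idx)→53220 …(+4); best=6470 via (C,hash)
  {ACDE}: card=4000; try (C,hash)→3980, (D,hash)→6380, (E,hash)→6820, (C,merge)→7700, (D,nl_idx)→14180, (D,merge)→14980 …(+5); best=3980 via (C,hash)
  {ABCD}: card=20000; try (B,hash)→8420, (C,hash)→8820, (D,hash)→11420, (B,merge)→28670, (C,merge)→37020, (D,nl_idx)→63220 …(+4); best=8420 via (B,hash)
  {ABCDE}: card=40000; try (B,hash)→11980, (C,hash)→12780, (D,hash)→19670, (E,hash)→30820, (B,merge)→58230, (C,merge)→74580 …(+8); best=11980 via (B,hash)

cost=11980; order=A,E,D,C,B; methods=nl_idx,nl_idx,hash,hash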